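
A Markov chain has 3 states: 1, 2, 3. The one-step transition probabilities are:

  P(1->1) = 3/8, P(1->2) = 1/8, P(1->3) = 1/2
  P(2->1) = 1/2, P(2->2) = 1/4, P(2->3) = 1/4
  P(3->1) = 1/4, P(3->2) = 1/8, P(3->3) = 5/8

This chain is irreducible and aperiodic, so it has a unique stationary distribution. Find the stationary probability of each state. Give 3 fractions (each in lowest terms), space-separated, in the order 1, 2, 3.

The stationary distribution satisfies pi = pi * P, i.e.:
  pi_1 = 3/8*pi_1 + 1/2*pi_2 + 1/4*pi_3
  pi_2 = 1/8*pi_1 + 1/4*pi_2 + 1/8*pi_3
  pi_3 = 1/2*pi_1 + 1/4*pi_2 + 5/8*pi_3
with normalization: pi_1 + pi_2 + pi_3 = 1.

Using the first 2 balance equations plus normalization, the linear system A*pi = b is:
  [-5/8, 1/2, 1/4] . pi = 0
  [1/8, -3/4, 1/8] . pi = 0
  [1, 1, 1] . pi = 1

Solving yields:
  pi_1 = 16/49
  pi_2 = 1/7
  pi_3 = 26/49

Verification (pi * P):
  16/49*3/8 + 1/7*1/2 + 26/49*1/4 = 16/49 = pi_1  (ok)
  16/49*1/8 + 1/7*1/4 + 26/49*1/8 = 1/7 = pi_2  (ok)
  16/49*1/2 + 1/7*1/4 + 26/49*5/8 = 26/49 = pi_3  (ok)

Answer: 16/49 1/7 26/49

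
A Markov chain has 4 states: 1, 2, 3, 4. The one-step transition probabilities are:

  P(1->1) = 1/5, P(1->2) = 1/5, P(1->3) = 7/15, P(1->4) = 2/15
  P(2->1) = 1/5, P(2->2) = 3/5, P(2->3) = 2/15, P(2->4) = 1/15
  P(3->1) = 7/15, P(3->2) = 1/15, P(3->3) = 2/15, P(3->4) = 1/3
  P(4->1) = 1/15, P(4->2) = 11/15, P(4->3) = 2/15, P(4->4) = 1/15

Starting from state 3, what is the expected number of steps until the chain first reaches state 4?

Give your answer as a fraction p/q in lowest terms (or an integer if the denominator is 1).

Answer: 705/146

Derivation:
Let h_i = expected steps to first reach 4 from state i.
Boundary: h_4 = 0.
First-step equations for the other states:
  h_1 = 1 + 1/5*h_1 + 1/5*h_2 + 7/15*h_3 + 2/15*h_4
  h_2 = 1 + 1/5*h_1 + 3/5*h_2 + 2/15*h_3 + 1/15*h_4
  h_3 = 1 + 7/15*h_1 + 1/15*h_2 + 2/15*h_3 + 1/3*h_4

Substituting h_4 = 0 and rearranging gives the linear system (I - Q) h = 1:
  [4/5, -1/5, -7/15] . (h_1, h_2, h_3) = 1
  [-1/5, 2/5, -2/15] . (h_1, h_2, h_3) = 1
  [-7/15, -1/15, 13/15] . (h_1, h_2, h_3) = 1

Solving yields:
  h_1 = 425/73
  h_2 = 1025/146
  h_3 = 705/146

Starting state is 3, so the expected hitting time is h_3 = 705/146.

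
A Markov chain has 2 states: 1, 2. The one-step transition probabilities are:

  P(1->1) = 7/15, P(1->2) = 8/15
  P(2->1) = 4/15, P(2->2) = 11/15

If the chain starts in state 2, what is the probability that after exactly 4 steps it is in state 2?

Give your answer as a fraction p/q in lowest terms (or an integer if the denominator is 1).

Answer: 417/625

Derivation:
Computing P^4 by repeated multiplication:
P^1 =
  1: [7/15, 8/15]
  2: [4/15, 11/15]
P^2 =
  1: [9/25, 16/25]
  2: [8/25, 17/25]
P^3 =
  1: [127/375, 248/375]
  2: [124/375, 251/375]
P^4 =
  1: [209/625, 416/625]
  2: [208/625, 417/625]

(P^4)[2 -> 2] = 417/625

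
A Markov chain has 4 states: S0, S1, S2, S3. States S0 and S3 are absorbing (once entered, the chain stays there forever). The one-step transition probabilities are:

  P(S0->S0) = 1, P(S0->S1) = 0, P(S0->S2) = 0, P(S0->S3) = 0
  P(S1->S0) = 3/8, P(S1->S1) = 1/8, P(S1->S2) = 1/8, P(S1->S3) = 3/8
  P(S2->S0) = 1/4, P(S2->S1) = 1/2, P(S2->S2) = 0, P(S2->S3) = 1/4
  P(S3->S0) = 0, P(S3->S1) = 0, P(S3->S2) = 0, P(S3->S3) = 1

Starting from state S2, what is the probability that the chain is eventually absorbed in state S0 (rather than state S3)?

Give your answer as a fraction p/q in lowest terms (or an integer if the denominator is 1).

Answer: 1/2

Derivation:
Let a_i = P(absorbed in S0 | start in state i).
Boundary conditions: a_S0 = 1, a_S3 = 0.
For each transient state i, a_i = sum_j P(i->j) * a_j:
  a_S1 = 3/8*a_S0 + 1/8*a_S1 + 1/8*a_S2 + 3/8*a_S3
  a_S2 = 1/4*a_S0 + 1/2*a_S1 + 0*a_S2 + 1/4*a_S3

Substituting a_S0 = 1 and a_S3 = 0, rearrange to (I - Q) a = r where r[i] = P(i -> S0):
  [7/8, -1/8] . (a_S1, a_S2) = 3/8
  [-1/2, 1] . (a_S1, a_S2) = 1/4

Solving yields:
  a_S1 = 1/2
  a_S2 = 1/2

Starting state is S2, so the absorption probability is a_S2 = 1/2.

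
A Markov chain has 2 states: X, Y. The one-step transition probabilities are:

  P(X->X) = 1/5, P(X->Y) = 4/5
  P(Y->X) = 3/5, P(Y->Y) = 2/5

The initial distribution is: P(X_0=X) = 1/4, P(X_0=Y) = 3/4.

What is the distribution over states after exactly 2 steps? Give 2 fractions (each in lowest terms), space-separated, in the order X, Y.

Answer: 2/5 3/5

Derivation:
Propagating the distribution step by step (d_{t+1} = d_t * P):
d_0 = (X=1/4, Y=3/4)
  d_1[X] = 1/4*1/5 + 3/4*3/5 = 1/2
  d_1[Y] = 1/4*4/5 + 3/4*2/5 = 1/2
d_1 = (X=1/2, Y=1/2)
  d_2[X] = 1/2*1/5 + 1/2*3/5 = 2/5
  d_2[Y] = 1/2*4/5 + 1/2*2/5 = 3/5
d_2 = (X=2/5, Y=3/5)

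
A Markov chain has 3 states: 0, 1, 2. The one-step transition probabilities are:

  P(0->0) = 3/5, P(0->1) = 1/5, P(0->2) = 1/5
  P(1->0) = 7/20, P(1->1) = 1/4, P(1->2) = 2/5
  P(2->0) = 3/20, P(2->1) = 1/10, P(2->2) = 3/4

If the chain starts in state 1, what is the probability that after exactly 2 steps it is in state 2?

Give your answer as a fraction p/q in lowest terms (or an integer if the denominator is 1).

Answer: 47/100

Derivation:
Computing P^2 by repeated multiplication:
P^1 =
  0: [3/5, 1/5, 1/5]
  1: [7/20, 1/4, 2/5]
  2: [3/20, 1/10, 3/4]
P^2 =
  0: [23/50, 19/100, 7/20]
  1: [143/400, 69/400, 47/100]
  2: [19/80, 13/100, 253/400]

(P^2)[1 -> 2] = 47/100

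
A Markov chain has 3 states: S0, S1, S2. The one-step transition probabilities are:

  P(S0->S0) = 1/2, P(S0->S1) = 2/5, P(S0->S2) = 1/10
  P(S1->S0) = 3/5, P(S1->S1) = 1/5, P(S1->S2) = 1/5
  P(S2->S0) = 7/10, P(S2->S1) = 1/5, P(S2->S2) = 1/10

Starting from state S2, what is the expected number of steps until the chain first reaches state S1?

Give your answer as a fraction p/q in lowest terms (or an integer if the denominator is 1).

Answer: 60/19

Derivation:
Let h_i = expected steps to first reach S1 from state i.
Boundary: h_S1 = 0.
First-step equations for the other states:
  h_S0 = 1 + 1/2*h_S0 + 2/5*h_S1 + 1/10*h_S2
  h_S2 = 1 + 7/10*h_S0 + 1/5*h_S1 + 1/10*h_S2

Substituting h_S1 = 0 and rearranging gives the linear system (I - Q) h = 1:
  [1/2, -1/10] . (h_S0, h_S2) = 1
  [-7/10, 9/10] . (h_S0, h_S2) = 1

Solving yields:
  h_S0 = 50/19
  h_S2 = 60/19

Starting state is S2, so the expected hitting time is h_S2 = 60/19.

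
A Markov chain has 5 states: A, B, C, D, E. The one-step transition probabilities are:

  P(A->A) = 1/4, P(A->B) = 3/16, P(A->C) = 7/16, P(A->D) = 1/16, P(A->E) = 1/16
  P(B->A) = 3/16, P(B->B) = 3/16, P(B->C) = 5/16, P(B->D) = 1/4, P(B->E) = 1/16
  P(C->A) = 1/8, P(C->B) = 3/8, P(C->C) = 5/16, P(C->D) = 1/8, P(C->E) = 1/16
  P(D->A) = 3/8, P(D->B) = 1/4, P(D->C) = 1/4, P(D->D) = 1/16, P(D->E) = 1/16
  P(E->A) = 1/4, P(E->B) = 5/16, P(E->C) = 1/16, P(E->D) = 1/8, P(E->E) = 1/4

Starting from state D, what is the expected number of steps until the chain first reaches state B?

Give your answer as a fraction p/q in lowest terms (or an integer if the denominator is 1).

Let h_i = expected steps to first reach B from state i.
Boundary: h_B = 0.
First-step equations for the other states:
  h_A = 1 + 1/4*h_A + 3/16*h_B + 7/16*h_C + 1/16*h_D + 1/16*h_E
  h_C = 1 + 1/8*h_A + 3/8*h_B + 5/16*h_C + 1/8*h_D + 1/16*h_E
  h_D = 1 + 3/8*h_A + 1/4*h_B + 1/4*h_C + 1/16*h_D + 1/16*h_E
  h_E = 1 + 1/4*h_A + 5/16*h_B + 1/16*h_C + 1/8*h_D + 1/4*h_E

Substituting h_B = 0 and rearranging gives the linear system (I - Q) h = 1:
  [3/4, -7/16, -1/16, -1/16] . (h_A, h_C, h_D, h_E) = 1
  [-1/8, 11/16, -1/8, -1/16] . (h_A, h_C, h_D, h_E) = 1
  [-3/8, -1/4, 15/16, -1/16] . (h_A, h_C, h_D, h_E) = 1
  [-1/4, -1/16, -1/8, 3/4] . (h_A, h_C, h_D, h_E) = 1

Solving yields:
  h_A = 30264/8111
  h_C = 25168/8111
  h_D = 29328/8111
  h_E = 27888/8111

Starting state is D, so the expected hitting time is h_D = 29328/8111.

Answer: 29328/8111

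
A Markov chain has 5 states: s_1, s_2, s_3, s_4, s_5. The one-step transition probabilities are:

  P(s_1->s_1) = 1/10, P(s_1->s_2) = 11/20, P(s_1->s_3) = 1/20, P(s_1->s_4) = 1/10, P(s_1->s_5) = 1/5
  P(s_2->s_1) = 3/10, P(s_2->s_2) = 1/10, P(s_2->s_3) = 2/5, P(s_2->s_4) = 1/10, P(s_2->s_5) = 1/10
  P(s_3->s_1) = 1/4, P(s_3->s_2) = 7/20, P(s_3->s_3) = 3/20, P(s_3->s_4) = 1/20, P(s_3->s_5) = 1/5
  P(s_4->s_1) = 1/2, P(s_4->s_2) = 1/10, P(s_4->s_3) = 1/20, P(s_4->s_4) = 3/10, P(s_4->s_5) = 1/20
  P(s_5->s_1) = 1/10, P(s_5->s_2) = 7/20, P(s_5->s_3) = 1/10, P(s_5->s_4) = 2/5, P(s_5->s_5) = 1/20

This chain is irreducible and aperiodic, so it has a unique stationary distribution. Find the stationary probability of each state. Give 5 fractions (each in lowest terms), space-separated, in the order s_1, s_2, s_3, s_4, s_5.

The stationary distribution satisfies pi = pi * P, i.e.:
  pi_s_1 = 1/10*pi_s_1 + 3/10*pi_s_2 + 1/4*pi_s_3 + 1/2*pi_s_4 + 1/10*pi_s_5
  pi_s_2 = 11/20*pi_s_1 + 1/10*pi_s_2 + 7/20*pi_s_3 + 1/10*pi_s_4 + 7/20*pi_s_5
  pi_s_3 = 1/20*pi_s_1 + 2/5*pi_s_2 + 3/20*pi_s_3 + 1/20*pi_s_4 + 1/10*pi_s_5
  pi_s_4 = 1/10*pi_s_1 + 1/10*pi_s_2 + 1/20*pi_s_3 + 3/10*pi_s_4 + 2/5*pi_s_5
  pi_s_5 = 1/5*pi_s_1 + 1/10*pi_s_2 + 1/5*pi_s_3 + 1/20*pi_s_4 + 1/20*pi_s_5
with normalization: pi_s_1 + pi_s_2 + pi_s_3 + pi_s_4 + pi_s_5 = 1.

Using the first 4 balance equations plus normalization, the linear system A*pi = b is:
  [-9/10, 3/10, 1/4, 1/2, 1/10] . pi = 0
  [11/20, -9/10, 7/20, 1/10, 7/20] . pi = 0
  [1/20, 2/5, -17/20, 1/20, 1/10] . pi = 0
  [1/10, 1/10, 1/20, -7/10, 2/5] . pi = 0
  [1, 1, 1, 1, 1] . pi = 1

Solving yields:
  pi_s_1 = 1710/6883
  pi_s_2 = 9889/34415
  pi_s_3 = 6002/34415
  pi_s_4 = 5576/34415
  pi_s_5 = 4398/34415

Verification (pi * P):
  1710/6883*1/10 + 9889/34415*3/10 + 6002/34415*1/4 + 5576/34415*1/2 + 4398/34415*1/10 = 1710/6883 = pi_s_1  (ok)
  1710/6883*11/20 + 9889/34415*1/10 + 6002/34415*7/20 + 5576/34415*1/10 + 4398/34415*7/20 = 9889/34415 = pi_s_2  (ok)
  1710/6883*1/20 + 9889/34415*2/5 + 6002/34415*3/20 + 5576/34415*1/20 + 4398/34415*1/10 = 6002/34415 = pi_s_3  (ok)
  1710/6883*1/10 + 9889/34415*1/10 + 6002/34415*1/20 + 5576/34415*3/10 + 4398/34415*2/5 = 5576/34415 = pi_s_4  (ok)
  1710/6883*1/5 + 9889/34415*1/10 + 6002/34415*1/5 + 5576/34415*1/20 + 4398/34415*1/20 = 4398/34415 = pi_s_5  (ok)

Answer: 1710/6883 9889/34415 6002/34415 5576/34415 4398/34415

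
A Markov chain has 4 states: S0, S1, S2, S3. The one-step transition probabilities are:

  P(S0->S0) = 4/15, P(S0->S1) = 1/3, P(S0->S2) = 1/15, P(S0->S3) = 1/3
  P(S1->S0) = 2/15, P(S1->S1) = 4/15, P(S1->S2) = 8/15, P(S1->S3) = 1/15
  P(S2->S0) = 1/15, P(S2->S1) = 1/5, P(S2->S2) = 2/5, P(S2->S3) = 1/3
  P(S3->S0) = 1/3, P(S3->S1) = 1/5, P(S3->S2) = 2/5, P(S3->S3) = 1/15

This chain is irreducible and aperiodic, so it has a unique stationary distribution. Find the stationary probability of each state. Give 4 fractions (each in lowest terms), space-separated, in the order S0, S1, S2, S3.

Answer: 185/1062 127/531 397/1062 113/531

Derivation:
The stationary distribution satisfies pi = pi * P, i.e.:
  pi_S0 = 4/15*pi_S0 + 2/15*pi_S1 + 1/15*pi_S2 + 1/3*pi_S3
  pi_S1 = 1/3*pi_S0 + 4/15*pi_S1 + 1/5*pi_S2 + 1/5*pi_S3
  pi_S2 = 1/15*pi_S0 + 8/15*pi_S1 + 2/5*pi_S2 + 2/5*pi_S3
  pi_S3 = 1/3*pi_S0 + 1/15*pi_S1 + 1/3*pi_S2 + 1/15*pi_S3
with normalization: pi_S0 + pi_S1 + pi_S2 + pi_S3 = 1.

Using the first 3 balance equations plus normalization, the linear system A*pi = b is:
  [-11/15, 2/15, 1/15, 1/3] . pi = 0
  [1/3, -11/15, 1/5, 1/5] . pi = 0
  [1/15, 8/15, -3/5, 2/5] . pi = 0
  [1, 1, 1, 1] . pi = 1

Solving yields:
  pi_S0 = 185/1062
  pi_S1 = 127/531
  pi_S2 = 397/1062
  pi_S3 = 113/531

Verification (pi * P):
  185/1062*4/15 + 127/531*2/15 + 397/1062*1/15 + 113/531*1/3 = 185/1062 = pi_S0  (ok)
  185/1062*1/3 + 127/531*4/15 + 397/1062*1/5 + 113/531*1/5 = 127/531 = pi_S1  (ok)
  185/1062*1/15 + 127/531*8/15 + 397/1062*2/5 + 113/531*2/5 = 397/1062 = pi_S2  (ok)
  185/1062*1/3 + 127/531*1/15 + 397/1062*1/3 + 113/531*1/15 = 113/531 = pi_S3  (ok)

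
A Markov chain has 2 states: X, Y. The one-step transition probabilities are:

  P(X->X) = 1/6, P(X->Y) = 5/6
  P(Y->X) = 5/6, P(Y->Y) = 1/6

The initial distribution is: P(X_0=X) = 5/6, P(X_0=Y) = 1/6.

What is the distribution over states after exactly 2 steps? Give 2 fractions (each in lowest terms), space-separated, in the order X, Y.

Answer: 35/54 19/54

Derivation:
Propagating the distribution step by step (d_{t+1} = d_t * P):
d_0 = (X=5/6, Y=1/6)
  d_1[X] = 5/6*1/6 + 1/6*5/6 = 5/18
  d_1[Y] = 5/6*5/6 + 1/6*1/6 = 13/18
d_1 = (X=5/18, Y=13/18)
  d_2[X] = 5/18*1/6 + 13/18*5/6 = 35/54
  d_2[Y] = 5/18*5/6 + 13/18*1/6 = 19/54
d_2 = (X=35/54, Y=19/54)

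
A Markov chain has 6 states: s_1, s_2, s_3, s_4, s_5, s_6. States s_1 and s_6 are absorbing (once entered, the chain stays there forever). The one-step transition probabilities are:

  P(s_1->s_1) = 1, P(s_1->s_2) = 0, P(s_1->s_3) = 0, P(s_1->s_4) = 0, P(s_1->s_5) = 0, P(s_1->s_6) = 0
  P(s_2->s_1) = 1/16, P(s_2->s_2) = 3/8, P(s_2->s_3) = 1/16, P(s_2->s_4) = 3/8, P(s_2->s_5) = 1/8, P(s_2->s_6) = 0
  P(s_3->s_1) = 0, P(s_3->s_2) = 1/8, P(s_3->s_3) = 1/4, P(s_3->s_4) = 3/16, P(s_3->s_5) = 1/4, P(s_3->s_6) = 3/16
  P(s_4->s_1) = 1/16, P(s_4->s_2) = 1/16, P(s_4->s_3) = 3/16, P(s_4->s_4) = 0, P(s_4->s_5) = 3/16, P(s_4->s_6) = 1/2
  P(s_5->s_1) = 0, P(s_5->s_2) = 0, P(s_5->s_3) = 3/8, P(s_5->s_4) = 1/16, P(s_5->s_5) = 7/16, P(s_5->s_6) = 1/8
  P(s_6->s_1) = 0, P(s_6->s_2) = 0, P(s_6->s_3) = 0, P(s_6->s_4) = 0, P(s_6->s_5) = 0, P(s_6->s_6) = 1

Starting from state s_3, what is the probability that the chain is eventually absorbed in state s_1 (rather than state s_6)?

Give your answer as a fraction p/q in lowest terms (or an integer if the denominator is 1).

Answer: 735/9797

Derivation:
Let a_i = P(absorbed in s_1 | start in state i).
Boundary conditions: a_s_1 = 1, a_s_6 = 0.
For each transient state i, a_i = sum_j P(i->j) * a_j:
  a_s_2 = 1/16*a_s_1 + 3/8*a_s_2 + 1/16*a_s_3 + 3/8*a_s_4 + 1/8*a_s_5 + 0*a_s_6
  a_s_3 = 0*a_s_1 + 1/8*a_s_2 + 1/4*a_s_3 + 3/16*a_s_4 + 1/4*a_s_5 + 3/16*a_s_6
  a_s_4 = 1/16*a_s_1 + 1/16*a_s_2 + 3/16*a_s_3 + 0*a_s_4 + 3/16*a_s_5 + 1/2*a_s_6
  a_s_5 = 0*a_s_1 + 0*a_s_2 + 3/8*a_s_3 + 1/16*a_s_4 + 7/16*a_s_5 + 1/8*a_s_6

Substituting a_s_1 = 1 and a_s_6 = 0, rearrange to (I - Q) a = r where r[i] = P(i -> s_1):
  [5/8, -1/16, -3/8, -1/8] . (a_s_2, a_s_3, a_s_4, a_s_5) = 1/16
  [-1/8, 3/4, -3/16, -1/4] . (a_s_2, a_s_3, a_s_4, a_s_5) = 0
  [-1/16, -3/16, 1, -3/16] . (a_s_2, a_s_3, a_s_4, a_s_5) = 1/16
  [0, -3/8, -1/16, 9/16] . (a_s_2, a_s_3, a_s_4, a_s_5) = 0

Solving yields:
  a_s_2 = 1756/9797
  a_s_3 = 735/9797
  a_s_4 = 972/9797
  a_s_5 = 598/9797

Starting state is s_3, so the absorption probability is a_s_3 = 735/9797.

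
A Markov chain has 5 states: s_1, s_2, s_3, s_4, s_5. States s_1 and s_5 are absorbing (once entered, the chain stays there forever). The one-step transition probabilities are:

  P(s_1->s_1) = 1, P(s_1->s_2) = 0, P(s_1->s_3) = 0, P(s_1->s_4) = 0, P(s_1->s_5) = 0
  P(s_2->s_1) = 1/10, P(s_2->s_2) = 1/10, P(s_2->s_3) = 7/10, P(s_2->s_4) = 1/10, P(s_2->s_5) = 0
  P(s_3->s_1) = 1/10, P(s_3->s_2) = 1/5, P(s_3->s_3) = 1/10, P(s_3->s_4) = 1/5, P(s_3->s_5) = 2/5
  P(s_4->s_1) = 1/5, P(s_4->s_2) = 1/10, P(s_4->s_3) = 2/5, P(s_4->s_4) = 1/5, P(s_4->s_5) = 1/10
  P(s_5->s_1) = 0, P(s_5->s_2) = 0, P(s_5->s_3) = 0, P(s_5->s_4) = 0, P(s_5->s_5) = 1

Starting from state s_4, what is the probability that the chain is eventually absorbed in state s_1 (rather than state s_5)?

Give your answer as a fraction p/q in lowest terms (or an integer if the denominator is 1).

Let a_i = P(absorbed in s_1 | start in state i).
Boundary conditions: a_s_1 = 1, a_s_5 = 0.
For each transient state i, a_i = sum_j P(i->j) * a_j:
  a_s_2 = 1/10*a_s_1 + 1/10*a_s_2 + 7/10*a_s_3 + 1/10*a_s_4 + 0*a_s_5
  a_s_3 = 1/10*a_s_1 + 1/5*a_s_2 + 1/10*a_s_3 + 1/5*a_s_4 + 2/5*a_s_5
  a_s_4 = 1/5*a_s_1 + 1/10*a_s_2 + 2/5*a_s_3 + 1/5*a_s_4 + 1/10*a_s_5

Substituting a_s_1 = 1 and a_s_5 = 0, rearrange to (I - Q) a = r where r[i] = P(i -> s_1):
  [9/10, -7/10, -1/10] . (a_s_2, a_s_3, a_s_4) = 1/10
  [-1/5, 9/10, -1/5] . (a_s_2, a_s_3, a_s_4) = 1/10
  [-1/10, -2/5, 4/5] . (a_s_2, a_s_3, a_s_4) = 1/5

Solving yields:
  a_s_2 = 170/433
  a_s_3 = 129/433
  a_s_4 = 194/433

Starting state is s_4, so the absorption probability is a_s_4 = 194/433.

Answer: 194/433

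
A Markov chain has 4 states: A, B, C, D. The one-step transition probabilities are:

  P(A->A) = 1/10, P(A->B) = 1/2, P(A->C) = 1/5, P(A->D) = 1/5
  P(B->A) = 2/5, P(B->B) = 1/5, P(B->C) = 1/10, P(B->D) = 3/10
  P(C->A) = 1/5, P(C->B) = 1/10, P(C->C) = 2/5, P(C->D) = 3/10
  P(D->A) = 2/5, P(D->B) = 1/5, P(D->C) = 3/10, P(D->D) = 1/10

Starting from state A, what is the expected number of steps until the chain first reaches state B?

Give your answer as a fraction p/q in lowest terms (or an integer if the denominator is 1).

Answer: 58/19

Derivation:
Let h_i = expected steps to first reach B from state i.
Boundary: h_B = 0.
First-step equations for the other states:
  h_A = 1 + 1/10*h_A + 1/2*h_B + 1/5*h_C + 1/5*h_D
  h_C = 1 + 1/5*h_A + 1/10*h_B + 2/5*h_C + 3/10*h_D
  h_D = 1 + 2/5*h_A + 1/5*h_B + 3/10*h_C + 1/10*h_D

Substituting h_B = 0 and rearranging gives the linear system (I - Q) h = 1:
  [9/10, -1/5, -1/5] . (h_A, h_C, h_D) = 1
  [-1/5, 3/5, -3/10] . (h_A, h_C, h_D) = 1
  [-2/5, -3/10, 9/10] . (h_A, h_C, h_D) = 1

Solving yields:
  h_A = 58/19
  h_C = 268/57
  h_D = 230/57

Starting state is A, so the expected hitting time is h_A = 58/19.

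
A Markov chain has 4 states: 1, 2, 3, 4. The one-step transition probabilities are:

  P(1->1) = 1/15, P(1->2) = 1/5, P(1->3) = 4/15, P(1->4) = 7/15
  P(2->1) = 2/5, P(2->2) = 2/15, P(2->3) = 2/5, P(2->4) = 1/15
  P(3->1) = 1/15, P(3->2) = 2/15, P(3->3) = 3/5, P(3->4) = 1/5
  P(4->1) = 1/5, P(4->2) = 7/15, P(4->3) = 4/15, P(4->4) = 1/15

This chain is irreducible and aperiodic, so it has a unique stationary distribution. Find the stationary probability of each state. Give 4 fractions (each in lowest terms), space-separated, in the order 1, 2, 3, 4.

Answer: 296/1837 381/1837 811/1837 349/1837

Derivation:
The stationary distribution satisfies pi = pi * P, i.e.:
  pi_1 = 1/15*pi_1 + 2/5*pi_2 + 1/15*pi_3 + 1/5*pi_4
  pi_2 = 1/5*pi_1 + 2/15*pi_2 + 2/15*pi_3 + 7/15*pi_4
  pi_3 = 4/15*pi_1 + 2/5*pi_2 + 3/5*pi_3 + 4/15*pi_4
  pi_4 = 7/15*pi_1 + 1/15*pi_2 + 1/5*pi_3 + 1/15*pi_4
with normalization: pi_1 + pi_2 + pi_3 + pi_4 = 1.

Using the first 3 balance equations plus normalization, the linear system A*pi = b is:
  [-14/15, 2/5, 1/15, 1/5] . pi = 0
  [1/5, -13/15, 2/15, 7/15] . pi = 0
  [4/15, 2/5, -2/5, 4/15] . pi = 0
  [1, 1, 1, 1] . pi = 1

Solving yields:
  pi_1 = 296/1837
  pi_2 = 381/1837
  pi_3 = 811/1837
  pi_4 = 349/1837

Verification (pi * P):
  296/1837*1/15 + 381/1837*2/5 + 811/1837*1/15 + 349/1837*1/5 = 296/1837 = pi_1  (ok)
  296/1837*1/5 + 381/1837*2/15 + 811/1837*2/15 + 349/1837*7/15 = 381/1837 = pi_2  (ok)
  296/1837*4/15 + 381/1837*2/5 + 811/1837*3/5 + 349/1837*4/15 = 811/1837 = pi_3  (ok)
  296/1837*7/15 + 381/1837*1/15 + 811/1837*1/5 + 349/1837*1/15 = 349/1837 = pi_4  (ok)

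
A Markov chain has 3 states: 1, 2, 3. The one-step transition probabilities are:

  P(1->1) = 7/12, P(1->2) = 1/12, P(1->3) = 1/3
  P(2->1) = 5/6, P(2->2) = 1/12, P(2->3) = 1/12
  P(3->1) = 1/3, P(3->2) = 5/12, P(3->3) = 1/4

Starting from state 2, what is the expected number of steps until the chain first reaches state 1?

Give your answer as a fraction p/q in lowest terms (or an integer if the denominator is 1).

Let h_i = expected steps to first reach 1 from state i.
Boundary: h_1 = 0.
First-step equations for the other states:
  h_2 = 1 + 5/6*h_1 + 1/12*h_2 + 1/12*h_3
  h_3 = 1 + 1/3*h_1 + 5/12*h_2 + 1/4*h_3

Substituting h_1 = 0 and rearranging gives the linear system (I - Q) h = 1:
  [11/12, -1/12] . (h_2, h_3) = 1
  [-5/12, 3/4] . (h_2, h_3) = 1

Solving yields:
  h_2 = 60/47
  h_3 = 96/47

Starting state is 2, so the expected hitting time is h_2 = 60/47.

Answer: 60/47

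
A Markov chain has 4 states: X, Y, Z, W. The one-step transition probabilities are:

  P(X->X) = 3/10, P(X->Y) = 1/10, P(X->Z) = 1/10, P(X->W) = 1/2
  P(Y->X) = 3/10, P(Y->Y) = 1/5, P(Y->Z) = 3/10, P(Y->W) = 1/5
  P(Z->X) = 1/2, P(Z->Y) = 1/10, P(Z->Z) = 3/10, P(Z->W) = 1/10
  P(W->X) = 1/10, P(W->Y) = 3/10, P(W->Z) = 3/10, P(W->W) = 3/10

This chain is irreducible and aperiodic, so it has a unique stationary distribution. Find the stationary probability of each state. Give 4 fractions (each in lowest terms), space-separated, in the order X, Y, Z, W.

The stationary distribution satisfies pi = pi * P, i.e.:
  pi_X = 3/10*pi_X + 3/10*pi_Y + 1/2*pi_Z + 1/10*pi_W
  pi_Y = 1/10*pi_X + 1/5*pi_Y + 1/10*pi_Z + 3/10*pi_W
  pi_Z = 1/10*pi_X + 3/10*pi_Y + 3/10*pi_Z + 3/10*pi_W
  pi_W = 1/2*pi_X + 1/5*pi_Y + 1/10*pi_Z + 3/10*pi_W
with normalization: pi_X + pi_Y + pi_Z + pi_W = 1.

Using the first 3 balance equations plus normalization, the linear system A*pi = b is:
  [-7/10, 3/10, 1/2, 1/10] . pi = 0
  [1/10, -4/5, 1/10, 3/10] . pi = 0
  [1/10, 3/10, -7/10, 3/10] . pi = 0
  [1, 1, 1, 1] . pi = 1

Solving yields:
  pi_X = 29/100
  pi_Y = 22/125
  pi_Z = 121/500
  pi_W = 73/250

Verification (pi * P):
  29/100*3/10 + 22/125*3/10 + 121/500*1/2 + 73/250*1/10 = 29/100 = pi_X  (ok)
  29/100*1/10 + 22/125*1/5 + 121/500*1/10 + 73/250*3/10 = 22/125 = pi_Y  (ok)
  29/100*1/10 + 22/125*3/10 + 121/500*3/10 + 73/250*3/10 = 121/500 = pi_Z  (ok)
  29/100*1/2 + 22/125*1/5 + 121/500*1/10 + 73/250*3/10 = 73/250 = pi_W  (ok)

Answer: 29/100 22/125 121/500 73/250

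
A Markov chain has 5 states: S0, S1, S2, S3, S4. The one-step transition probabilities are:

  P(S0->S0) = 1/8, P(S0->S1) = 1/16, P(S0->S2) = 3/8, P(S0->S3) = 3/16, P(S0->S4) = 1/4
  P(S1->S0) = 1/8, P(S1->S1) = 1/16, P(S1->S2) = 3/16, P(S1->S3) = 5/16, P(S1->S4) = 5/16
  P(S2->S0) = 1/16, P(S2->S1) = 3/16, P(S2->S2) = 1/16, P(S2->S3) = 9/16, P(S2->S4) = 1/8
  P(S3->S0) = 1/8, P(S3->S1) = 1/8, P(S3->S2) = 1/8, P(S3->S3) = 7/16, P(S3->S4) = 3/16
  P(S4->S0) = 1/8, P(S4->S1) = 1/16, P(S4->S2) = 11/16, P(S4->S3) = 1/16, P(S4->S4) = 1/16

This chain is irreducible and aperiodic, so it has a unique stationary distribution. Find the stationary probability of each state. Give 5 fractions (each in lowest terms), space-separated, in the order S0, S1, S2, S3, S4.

The stationary distribution satisfies pi = pi * P, i.e.:
  pi_S0 = 1/8*pi_S0 + 1/8*pi_S1 + 1/16*pi_S2 + 1/8*pi_S3 + 1/8*pi_S4
  pi_S1 = 1/16*pi_S0 + 1/16*pi_S1 + 3/16*pi_S2 + 1/8*pi_S3 + 1/16*pi_S4
  pi_S2 = 3/8*pi_S0 + 3/16*pi_S1 + 1/16*pi_S2 + 1/8*pi_S3 + 11/16*pi_S4
  pi_S3 = 3/16*pi_S0 + 5/16*pi_S1 + 9/16*pi_S2 + 7/16*pi_S3 + 1/16*pi_S4
  pi_S4 = 1/4*pi_S0 + 5/16*pi_S1 + 1/8*pi_S2 + 3/16*pi_S3 + 1/16*pi_S4
with normalization: pi_S0 + pi_S1 + pi_S2 + pi_S3 + pi_S4 = 1.

Using the first 4 balance equations plus normalization, the linear system A*pi = b is:
  [-7/8, 1/8, 1/16, 1/8, 1/8] . pi = 0
  [1/16, -15/16, 3/16, 1/8, 1/16] . pi = 0
  [3/8, 3/16, -15/16, 1/8, 11/16] . pi = 0
  [3/16, 5/16, 9/16, -9/16, 1/16] . pi = 0
  [1, 1, 1, 1, 1] . pi = 1

Solving yields:
  pi_S0 = 478/4349
  pi_S1 = 2005/17396
  pi_S2 = 1050/4349
  pi_S3 = 1571/4349
  pi_S4 = 2995/17396

Verification (pi * P):
  478/4349*1/8 + 2005/17396*1/8 + 1050/4349*1/16 + 1571/4349*1/8 + 2995/17396*1/8 = 478/4349 = pi_S0  (ok)
  478/4349*1/16 + 2005/17396*1/16 + 1050/4349*3/16 + 1571/4349*1/8 + 2995/17396*1/16 = 2005/17396 = pi_S1  (ok)
  478/4349*3/8 + 2005/17396*3/16 + 1050/4349*1/16 + 1571/4349*1/8 + 2995/17396*11/16 = 1050/4349 = pi_S2  (ok)
  478/4349*3/16 + 2005/17396*5/16 + 1050/4349*9/16 + 1571/4349*7/16 + 2995/17396*1/16 = 1571/4349 = pi_S3  (ok)
  478/4349*1/4 + 2005/17396*5/16 + 1050/4349*1/8 + 1571/4349*3/16 + 2995/17396*1/16 = 2995/17396 = pi_S4  (ok)

Answer: 478/4349 2005/17396 1050/4349 1571/4349 2995/17396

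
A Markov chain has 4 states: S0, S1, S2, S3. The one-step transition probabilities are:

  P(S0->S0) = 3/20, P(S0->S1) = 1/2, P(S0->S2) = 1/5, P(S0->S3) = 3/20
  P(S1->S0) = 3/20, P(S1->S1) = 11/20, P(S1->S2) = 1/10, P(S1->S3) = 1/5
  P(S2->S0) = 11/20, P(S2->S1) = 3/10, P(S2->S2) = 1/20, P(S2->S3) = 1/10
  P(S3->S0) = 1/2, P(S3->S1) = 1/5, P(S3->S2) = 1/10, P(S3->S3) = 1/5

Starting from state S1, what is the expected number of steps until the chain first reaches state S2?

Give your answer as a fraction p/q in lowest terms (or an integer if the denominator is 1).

Answer: 74/9

Derivation:
Let h_i = expected steps to first reach S2 from state i.
Boundary: h_S2 = 0.
First-step equations for the other states:
  h_S0 = 1 + 3/20*h_S0 + 1/2*h_S1 + 1/5*h_S2 + 3/20*h_S3
  h_S1 = 1 + 3/20*h_S0 + 11/20*h_S1 + 1/10*h_S2 + 1/5*h_S3
  h_S3 = 1 + 1/2*h_S0 + 1/5*h_S1 + 1/10*h_S2 + 1/5*h_S3

Substituting h_S2 = 0 and rearranging gives the linear system (I - Q) h = 1:
  [17/20, -1/2, -3/20] . (h_S0, h_S1, h_S3) = 1
  [-3/20, 9/20, -1/5] . (h_S0, h_S1, h_S3) = 1
  [-1/2, -1/5, 4/5] . (h_S0, h_S1, h_S3) = 1

Solving yields:
  h_S0 = 734/99
  h_S1 = 74/9
  h_S3 = 262/33

Starting state is S1, so the expected hitting time is h_S1 = 74/9.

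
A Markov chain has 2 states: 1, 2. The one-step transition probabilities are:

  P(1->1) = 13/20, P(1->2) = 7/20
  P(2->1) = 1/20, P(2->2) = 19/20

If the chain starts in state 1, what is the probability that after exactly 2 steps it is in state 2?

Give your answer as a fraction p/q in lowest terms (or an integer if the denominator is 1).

Answer: 14/25

Derivation:
Computing P^2 by repeated multiplication:
P^1 =
  1: [13/20, 7/20]
  2: [1/20, 19/20]
P^2 =
  1: [11/25, 14/25]
  2: [2/25, 23/25]

(P^2)[1 -> 2] = 14/25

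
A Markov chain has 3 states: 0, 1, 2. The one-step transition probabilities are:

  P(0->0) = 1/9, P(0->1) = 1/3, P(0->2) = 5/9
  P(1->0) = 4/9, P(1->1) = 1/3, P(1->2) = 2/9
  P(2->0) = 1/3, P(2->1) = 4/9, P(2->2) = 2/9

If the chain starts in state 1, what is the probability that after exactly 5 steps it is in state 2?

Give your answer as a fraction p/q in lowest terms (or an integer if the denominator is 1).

Answer: 2126/6561

Derivation:
Computing P^5 by repeated multiplication:
P^1 =
  0: [1/9, 1/3, 5/9]
  1: [4/9, 1/3, 2/9]
  2: [1/3, 4/9, 2/9]
P^2 =
  0: [28/81, 32/81, 7/27]
  1: [22/81, 29/81, 10/27]
  2: [25/81, 29/81, 1/3]
P^3 =
  0: [73/243, 88/243, 82/243]
  1: [76/243, 91/243, 76/243]
  2: [74/243, 10/27, 79/243]
P^4 =
  0: [671/2187, 811/2187, 235/729]
  1: [668/2187, 805/2187, 238/729]
  2: [671/2187, 808/2187, 236/729]
P^5 =
  0: [670/2187, 2422/6561, 2129/6561]
  1: [670/2187, 2425/6561, 2126/6561]
  2: [2009/6561, 2423/6561, 2129/6561]

(P^5)[1 -> 2] = 2126/6561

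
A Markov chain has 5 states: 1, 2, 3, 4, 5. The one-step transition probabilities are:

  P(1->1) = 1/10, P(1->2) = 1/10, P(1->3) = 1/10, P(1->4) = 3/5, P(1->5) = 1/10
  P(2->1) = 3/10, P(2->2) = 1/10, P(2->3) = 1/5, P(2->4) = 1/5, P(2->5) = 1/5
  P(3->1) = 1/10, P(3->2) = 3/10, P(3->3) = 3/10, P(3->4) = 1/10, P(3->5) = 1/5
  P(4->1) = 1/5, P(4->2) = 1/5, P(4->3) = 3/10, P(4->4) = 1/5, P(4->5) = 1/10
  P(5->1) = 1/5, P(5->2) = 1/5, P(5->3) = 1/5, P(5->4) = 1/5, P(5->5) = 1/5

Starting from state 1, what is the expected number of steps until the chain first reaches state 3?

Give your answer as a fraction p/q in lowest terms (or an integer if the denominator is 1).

Let h_i = expected steps to first reach 3 from state i.
Boundary: h_3 = 0.
First-step equations for the other states:
  h_1 = 1 + 1/10*h_1 + 1/10*h_2 + 1/10*h_3 + 3/5*h_4 + 1/10*h_5
  h_2 = 1 + 3/10*h_1 + 1/10*h_2 + 1/5*h_3 + 1/5*h_4 + 1/5*h_5
  h_4 = 1 + 1/5*h_1 + 1/5*h_2 + 3/10*h_3 + 1/5*h_4 + 1/10*h_5
  h_5 = 1 + 1/5*h_1 + 1/5*h_2 + 1/5*h_3 + 1/5*h_4 + 1/5*h_5

Substituting h_3 = 0 and rearranging gives the linear system (I - Q) h = 1:
  [9/10, -1/10, -3/5, -1/10] . (h_1, h_2, h_4, h_5) = 1
  [-3/10, 9/10, -1/5, -1/5] . (h_1, h_2, h_4, h_5) = 1
  [-1/5, -1/5, 4/5, -1/10] . (h_1, h_2, h_4, h_5) = 1
  [-1/5, -1/5, -1/5, 4/5] . (h_1, h_2, h_4, h_5) = 1

Solving yields:
  h_1 = 643/127
  h_2 = 613/127
  h_4 = 549/127
  h_5 = 610/127

Starting state is 1, so the expected hitting time is h_1 = 643/127.

Answer: 643/127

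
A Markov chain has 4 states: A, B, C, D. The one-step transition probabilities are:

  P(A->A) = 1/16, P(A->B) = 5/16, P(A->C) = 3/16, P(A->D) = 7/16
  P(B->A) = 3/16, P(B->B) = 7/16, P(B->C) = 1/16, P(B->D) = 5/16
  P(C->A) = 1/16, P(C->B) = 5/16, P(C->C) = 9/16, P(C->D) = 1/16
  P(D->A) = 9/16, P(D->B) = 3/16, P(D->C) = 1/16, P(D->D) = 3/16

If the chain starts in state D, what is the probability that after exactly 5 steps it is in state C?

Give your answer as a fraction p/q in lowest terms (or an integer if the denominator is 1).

Answer: 741/4096

Derivation:
Computing P^5 by repeated multiplication:
P^1 =
  A: [1/16, 5/16, 3/16, 7/16]
  B: [3/16, 7/16, 1/16, 5/16]
  C: [1/16, 5/16, 9/16, 1/16]
  D: [9/16, 3/16, 1/16, 3/16]
P^2 =
  A: [41/128, 19/64, 21/128, 7/32]
  B: [35/128, 21/64, 15/128, 9/32]
  C: [17/128, 11/32, 45/128, 11/64]
  D: [23/128, 5/16, 21/128, 11/32]
P^3 =
  A: [107/512, 165/512, 189/1024, 291/1024]
  B: [125/512, 163/512, 159/1024, 289/1024]
  C: [49/256, 171/512, 261/1024, 225/1024]
  D: [35/128, 79/256, 171/1024, 257/1024]
P^4 =
  A: [1003/4096, 2599/8192, 741/4096, 2105/8192]
  B: [997/4096, 2597/8192, 699/4096, 2203/8192]
  C: [877/4096, 2677/8192, 219/1024, 2009/8192]
  D: [29/128, 2619/8192, 369/2048, 2241/8192]
P^5 =
  A: [15115/65536, 10487/32768, 6015/32768, 17417/65536]
  B: [15505/65536, 10437/32768, 5841/32768, 17475/65536]
  C: [14809/65536, 5287/16384, 6429/32768, 16721/65536]
  D: [15679/65536, 10429/32768, 741/4096, 17143/65536]

(P^5)[D -> C] = 741/4096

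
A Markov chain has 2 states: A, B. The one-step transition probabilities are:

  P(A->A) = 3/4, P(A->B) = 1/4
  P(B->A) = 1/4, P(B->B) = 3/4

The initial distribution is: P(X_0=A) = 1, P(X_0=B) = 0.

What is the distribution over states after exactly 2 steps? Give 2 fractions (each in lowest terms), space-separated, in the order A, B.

Answer: 5/8 3/8

Derivation:
Propagating the distribution step by step (d_{t+1} = d_t * P):
d_0 = (A=1, B=0)
  d_1[A] = 1*3/4 + 0*1/4 = 3/4
  d_1[B] = 1*1/4 + 0*3/4 = 1/4
d_1 = (A=3/4, B=1/4)
  d_2[A] = 3/4*3/4 + 1/4*1/4 = 5/8
  d_2[B] = 3/4*1/4 + 1/4*3/4 = 3/8
d_2 = (A=5/8, B=3/8)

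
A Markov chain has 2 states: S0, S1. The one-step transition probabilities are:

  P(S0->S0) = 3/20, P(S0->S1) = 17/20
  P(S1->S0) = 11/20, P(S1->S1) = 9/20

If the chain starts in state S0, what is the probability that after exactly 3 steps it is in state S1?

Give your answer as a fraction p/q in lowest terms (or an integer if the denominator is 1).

Answer: 323/500

Derivation:
Computing P^3 by repeated multiplication:
P^1 =
  S0: [3/20, 17/20]
  S1: [11/20, 9/20]
P^2 =
  S0: [49/100, 51/100]
  S1: [33/100, 67/100]
P^3 =
  S0: [177/500, 323/500]
  S1: [209/500, 291/500]

(P^3)[S0 -> S1] = 323/500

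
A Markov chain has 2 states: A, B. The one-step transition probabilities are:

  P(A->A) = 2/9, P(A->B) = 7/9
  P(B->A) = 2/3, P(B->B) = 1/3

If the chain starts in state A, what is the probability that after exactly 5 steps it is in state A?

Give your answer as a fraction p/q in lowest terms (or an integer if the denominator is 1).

Answer: 26702/59049

Derivation:
Computing P^5 by repeated multiplication:
P^1 =
  A: [2/9, 7/9]
  B: [2/3, 1/3]
P^2 =
  A: [46/81, 35/81]
  B: [10/27, 17/27]
P^3 =
  A: [302/729, 427/729]
  B: [122/243, 121/243]
P^4 =
  A: [3166/6561, 3395/6561]
  B: [970/2187, 1217/2187]
P^5 =
  A: [26702/59049, 32347/59049]
  B: [9242/19683, 10441/19683]

(P^5)[A -> A] = 26702/59049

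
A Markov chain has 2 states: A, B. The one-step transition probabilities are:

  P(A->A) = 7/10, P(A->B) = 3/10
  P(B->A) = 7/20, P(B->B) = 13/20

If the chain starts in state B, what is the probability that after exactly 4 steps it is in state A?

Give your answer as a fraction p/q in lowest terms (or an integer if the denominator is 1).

Computing P^4 by repeated multiplication:
P^1 =
  A: [7/10, 3/10]
  B: [7/20, 13/20]
P^2 =
  A: [119/200, 81/200]
  B: [189/400, 211/400]
P^3 =
  A: [2233/4000, 1767/4000]
  B: [4123/8000, 3877/8000]
P^4 =
  A: [43631/80000, 36369/80000]
  B: [84861/160000, 75139/160000]

(P^4)[B -> A] = 84861/160000

Answer: 84861/160000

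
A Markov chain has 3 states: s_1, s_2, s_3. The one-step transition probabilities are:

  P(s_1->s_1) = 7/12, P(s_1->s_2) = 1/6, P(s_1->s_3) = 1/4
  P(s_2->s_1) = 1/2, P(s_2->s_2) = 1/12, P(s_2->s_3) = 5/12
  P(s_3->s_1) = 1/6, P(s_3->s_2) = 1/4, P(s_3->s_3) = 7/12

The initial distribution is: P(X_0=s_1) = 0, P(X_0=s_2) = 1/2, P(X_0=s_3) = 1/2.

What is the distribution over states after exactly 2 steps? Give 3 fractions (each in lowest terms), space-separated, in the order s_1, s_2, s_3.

Answer: 13/36 7/36 4/9

Derivation:
Propagating the distribution step by step (d_{t+1} = d_t * P):
d_0 = (s_1=0, s_2=1/2, s_3=1/2)
  d_1[s_1] = 0*7/12 + 1/2*1/2 + 1/2*1/6 = 1/3
  d_1[s_2] = 0*1/6 + 1/2*1/12 + 1/2*1/4 = 1/6
  d_1[s_3] = 0*1/4 + 1/2*5/12 + 1/2*7/12 = 1/2
d_1 = (s_1=1/3, s_2=1/6, s_3=1/2)
  d_2[s_1] = 1/3*7/12 + 1/6*1/2 + 1/2*1/6 = 13/36
  d_2[s_2] = 1/3*1/6 + 1/6*1/12 + 1/2*1/4 = 7/36
  d_2[s_3] = 1/3*1/4 + 1/6*5/12 + 1/2*7/12 = 4/9
d_2 = (s_1=13/36, s_2=7/36, s_3=4/9)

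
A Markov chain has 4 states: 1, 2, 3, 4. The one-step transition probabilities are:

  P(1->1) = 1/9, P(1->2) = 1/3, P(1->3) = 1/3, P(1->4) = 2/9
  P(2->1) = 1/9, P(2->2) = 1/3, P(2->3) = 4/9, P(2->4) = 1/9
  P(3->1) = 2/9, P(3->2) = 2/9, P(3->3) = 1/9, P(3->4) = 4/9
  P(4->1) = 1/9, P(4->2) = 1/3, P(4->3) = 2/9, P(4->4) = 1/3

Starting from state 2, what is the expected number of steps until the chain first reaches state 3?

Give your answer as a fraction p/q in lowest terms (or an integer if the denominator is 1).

Let h_i = expected steps to first reach 3 from state i.
Boundary: h_3 = 0.
First-step equations for the other states:
  h_1 = 1 + 1/9*h_1 + 1/3*h_2 + 1/3*h_3 + 2/9*h_4
  h_2 = 1 + 1/9*h_1 + 1/3*h_2 + 4/9*h_3 + 1/9*h_4
  h_4 = 1 + 1/9*h_1 + 1/3*h_2 + 2/9*h_3 + 1/3*h_4

Substituting h_3 = 0 and rearranging gives the linear system (I - Q) h = 1:
  [8/9, -1/3, -2/9] . (h_1, h_2, h_4) = 1
  [-1/9, 2/3, -1/9] . (h_1, h_2, h_4) = 1
  [-1/9, -1/3, 2/3] . (h_1, h_2, h_4) = 1

Solving yields:
  h_1 = 72/25
  h_2 = 63/25
  h_4 = 81/25

Starting state is 2, so the expected hitting time is h_2 = 63/25.

Answer: 63/25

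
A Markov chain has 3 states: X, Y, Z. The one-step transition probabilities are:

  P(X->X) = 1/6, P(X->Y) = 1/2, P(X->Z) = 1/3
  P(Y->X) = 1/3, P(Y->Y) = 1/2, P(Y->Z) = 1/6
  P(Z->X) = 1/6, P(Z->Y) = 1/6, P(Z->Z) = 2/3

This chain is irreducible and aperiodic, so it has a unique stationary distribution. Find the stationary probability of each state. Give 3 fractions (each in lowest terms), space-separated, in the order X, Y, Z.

The stationary distribution satisfies pi = pi * P, i.e.:
  pi_X = 1/6*pi_X + 1/3*pi_Y + 1/6*pi_Z
  pi_Y = 1/2*pi_X + 1/2*pi_Y + 1/6*pi_Z
  pi_Z = 1/3*pi_X + 1/6*pi_Y + 2/3*pi_Z
with normalization: pi_X + pi_Y + pi_Z = 1.

Using the first 2 balance equations plus normalization, the linear system A*pi = b is:
  [-5/6, 1/3, 1/6] . pi = 0
  [1/2, -1/2, 1/6] . pi = 0
  [1, 1, 1] . pi = 1

Solving yields:
  pi_X = 5/22
  pi_Y = 4/11
  pi_Z = 9/22

Verification (pi * P):
  5/22*1/6 + 4/11*1/3 + 9/22*1/6 = 5/22 = pi_X  (ok)
  5/22*1/2 + 4/11*1/2 + 9/22*1/6 = 4/11 = pi_Y  (ok)
  5/22*1/3 + 4/11*1/6 + 9/22*2/3 = 9/22 = pi_Z  (ok)

Answer: 5/22 4/11 9/22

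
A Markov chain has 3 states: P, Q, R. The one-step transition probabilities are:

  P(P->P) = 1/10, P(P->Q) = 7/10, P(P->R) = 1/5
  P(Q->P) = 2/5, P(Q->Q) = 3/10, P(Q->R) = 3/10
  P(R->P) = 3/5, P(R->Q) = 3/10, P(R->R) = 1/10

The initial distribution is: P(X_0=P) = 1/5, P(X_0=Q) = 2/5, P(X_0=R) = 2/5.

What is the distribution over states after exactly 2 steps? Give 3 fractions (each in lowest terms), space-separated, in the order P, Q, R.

Answer: 157/500 117/250 109/500

Derivation:
Propagating the distribution step by step (d_{t+1} = d_t * P):
d_0 = (P=1/5, Q=2/5, R=2/5)
  d_1[P] = 1/5*1/10 + 2/5*2/5 + 2/5*3/5 = 21/50
  d_1[Q] = 1/5*7/10 + 2/5*3/10 + 2/5*3/10 = 19/50
  d_1[R] = 1/5*1/5 + 2/5*3/10 + 2/5*1/10 = 1/5
d_1 = (P=21/50, Q=19/50, R=1/5)
  d_2[P] = 21/50*1/10 + 19/50*2/5 + 1/5*3/5 = 157/500
  d_2[Q] = 21/50*7/10 + 19/50*3/10 + 1/5*3/10 = 117/250
  d_2[R] = 21/50*1/5 + 19/50*3/10 + 1/5*1/10 = 109/500
d_2 = (P=157/500, Q=117/250, R=109/500)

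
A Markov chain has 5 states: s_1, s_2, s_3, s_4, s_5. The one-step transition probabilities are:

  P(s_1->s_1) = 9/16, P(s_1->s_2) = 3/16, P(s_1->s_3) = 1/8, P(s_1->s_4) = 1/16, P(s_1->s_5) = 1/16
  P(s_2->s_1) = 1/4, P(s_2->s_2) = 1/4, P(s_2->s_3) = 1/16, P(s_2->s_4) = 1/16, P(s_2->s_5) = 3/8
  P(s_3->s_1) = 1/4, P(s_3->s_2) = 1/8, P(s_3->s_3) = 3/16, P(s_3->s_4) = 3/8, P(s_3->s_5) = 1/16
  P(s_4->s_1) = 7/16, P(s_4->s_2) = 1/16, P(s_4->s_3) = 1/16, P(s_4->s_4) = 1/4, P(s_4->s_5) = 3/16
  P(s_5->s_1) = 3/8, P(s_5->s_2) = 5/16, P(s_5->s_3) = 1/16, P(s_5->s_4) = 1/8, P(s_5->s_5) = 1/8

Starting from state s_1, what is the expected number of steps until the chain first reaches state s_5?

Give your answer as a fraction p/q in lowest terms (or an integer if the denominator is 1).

Answer: 2977/395

Derivation:
Let h_i = expected steps to first reach s_5 from state i.
Boundary: h_s_5 = 0.
First-step equations for the other states:
  h_s_1 = 1 + 9/16*h_s_1 + 3/16*h_s_2 + 1/8*h_s_3 + 1/16*h_s_4 + 1/16*h_s_5
  h_s_2 = 1 + 1/4*h_s_1 + 1/4*h_s_2 + 1/16*h_s_3 + 1/16*h_s_4 + 3/8*h_s_5
  h_s_3 = 1 + 1/4*h_s_1 + 1/8*h_s_2 + 3/16*h_s_3 + 3/8*h_s_4 + 1/16*h_s_5
  h_s_4 = 1 + 7/16*h_s_1 + 1/16*h_s_2 + 1/16*h_s_3 + 1/4*h_s_4 + 3/16*h_s_5

Substituting h_s_5 = 0 and rearranging gives the linear system (I - Q) h = 1:
  [7/16, -3/16, -1/8, -1/16] . (h_s_1, h_s_2, h_s_3, h_s_4) = 1
  [-1/4, 3/4, -1/16, -1/16] . (h_s_1, h_s_2, h_s_3, h_s_4) = 1
  [-1/4, -1/8, 13/16, -3/8] . (h_s_1, h_s_2, h_s_3, h_s_4) = 1
  [-7/16, -1/16, -1/16, 3/4] . (h_s_1, h_s_2, h_s_3, h_s_4) = 1

Solving yields:
  h_s_1 = 2977/395
  h_s_2 = 1987/395
  h_s_3 = 2942/395
  h_s_4 = 2674/395

Starting state is s_1, so the expected hitting time is h_s_1 = 2977/395.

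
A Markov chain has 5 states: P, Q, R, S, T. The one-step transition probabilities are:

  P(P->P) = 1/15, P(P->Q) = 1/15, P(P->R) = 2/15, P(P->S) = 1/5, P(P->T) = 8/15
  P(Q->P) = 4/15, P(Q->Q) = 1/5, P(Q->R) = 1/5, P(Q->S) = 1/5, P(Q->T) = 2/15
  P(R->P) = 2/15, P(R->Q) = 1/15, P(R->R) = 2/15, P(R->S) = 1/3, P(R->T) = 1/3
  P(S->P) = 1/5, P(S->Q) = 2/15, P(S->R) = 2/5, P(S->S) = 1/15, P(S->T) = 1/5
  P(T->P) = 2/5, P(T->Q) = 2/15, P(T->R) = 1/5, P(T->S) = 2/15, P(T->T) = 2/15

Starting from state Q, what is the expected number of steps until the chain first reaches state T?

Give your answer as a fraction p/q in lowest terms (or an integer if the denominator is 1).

Let h_i = expected steps to first reach T from state i.
Boundary: h_T = 0.
First-step equations for the other states:
  h_P = 1 + 1/15*h_P + 1/15*h_Q + 2/15*h_R + 1/5*h_S + 8/15*h_T
  h_Q = 1 + 4/15*h_P + 1/5*h_Q + 1/5*h_R + 1/5*h_S + 2/15*h_T
  h_R = 1 + 2/15*h_P + 1/15*h_Q + 2/15*h_R + 1/3*h_S + 1/3*h_T
  h_S = 1 + 1/5*h_P + 2/15*h_Q + 2/5*h_R + 1/15*h_S + 1/5*h_T

Substituting h_T = 0 and rearranging gives the linear system (I - Q) h = 1:
  [14/15, -1/15, -2/15, -1/5] . (h_P, h_Q, h_R, h_S) = 1
  [-4/15, 4/5, -1/5, -1/5] . (h_P, h_Q, h_R, h_S) = 1
  [-2/15, -1/15, 13/15, -1/3] . (h_P, h_Q, h_R, h_S) = 1
  [-1/5, -2/15, -2/5, 14/15] . (h_P, h_Q, h_R, h_S) = 1

Solving yields:
  h_P = 48135/18847
  h_Q = 71280/18847
  h_R = 60210/18847
  h_S = 66495/18847

Starting state is Q, so the expected hitting time is h_Q = 71280/18847.

Answer: 71280/18847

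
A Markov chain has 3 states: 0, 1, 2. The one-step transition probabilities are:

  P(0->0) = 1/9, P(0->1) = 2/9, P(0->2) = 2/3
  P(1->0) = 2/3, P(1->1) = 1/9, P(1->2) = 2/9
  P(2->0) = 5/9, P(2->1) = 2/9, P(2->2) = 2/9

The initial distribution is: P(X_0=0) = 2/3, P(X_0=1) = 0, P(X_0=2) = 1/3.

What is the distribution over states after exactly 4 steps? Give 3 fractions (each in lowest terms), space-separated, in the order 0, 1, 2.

Answer: 8129/19683 1312/6561 7618/19683

Derivation:
Propagating the distribution step by step (d_{t+1} = d_t * P):
d_0 = (0=2/3, 1=0, 2=1/3)
  d_1[0] = 2/3*1/9 + 0*2/3 + 1/3*5/9 = 7/27
  d_1[1] = 2/3*2/9 + 0*1/9 + 1/3*2/9 = 2/9
  d_1[2] = 2/3*2/3 + 0*2/9 + 1/3*2/9 = 14/27
d_1 = (0=7/27, 1=2/9, 2=14/27)
  d_2[0] = 7/27*1/9 + 2/9*2/3 + 14/27*5/9 = 113/243
  d_2[1] = 7/27*2/9 + 2/9*1/9 + 14/27*2/9 = 16/81
  d_2[2] = 7/27*2/3 + 2/9*2/9 + 14/27*2/9 = 82/243
d_2 = (0=113/243, 1=16/81, 2=82/243)
  d_3[0] = 113/243*1/9 + 16/81*2/3 + 82/243*5/9 = 811/2187
  d_3[1] = 113/243*2/9 + 16/81*1/9 + 82/243*2/9 = 146/729
  d_3[2] = 113/243*2/3 + 16/81*2/9 + 82/243*2/9 = 938/2187
d_3 = (0=811/2187, 1=146/729, 2=938/2187)
  d_4[0] = 811/2187*1/9 + 146/729*2/3 + 938/2187*5/9 = 8129/19683
  d_4[1] = 811/2187*2/9 + 146/729*1/9 + 938/2187*2/9 = 1312/6561
  d_4[2] = 811/2187*2/3 + 146/729*2/9 + 938/2187*2/9 = 7618/19683
d_4 = (0=8129/19683, 1=1312/6561, 2=7618/19683)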